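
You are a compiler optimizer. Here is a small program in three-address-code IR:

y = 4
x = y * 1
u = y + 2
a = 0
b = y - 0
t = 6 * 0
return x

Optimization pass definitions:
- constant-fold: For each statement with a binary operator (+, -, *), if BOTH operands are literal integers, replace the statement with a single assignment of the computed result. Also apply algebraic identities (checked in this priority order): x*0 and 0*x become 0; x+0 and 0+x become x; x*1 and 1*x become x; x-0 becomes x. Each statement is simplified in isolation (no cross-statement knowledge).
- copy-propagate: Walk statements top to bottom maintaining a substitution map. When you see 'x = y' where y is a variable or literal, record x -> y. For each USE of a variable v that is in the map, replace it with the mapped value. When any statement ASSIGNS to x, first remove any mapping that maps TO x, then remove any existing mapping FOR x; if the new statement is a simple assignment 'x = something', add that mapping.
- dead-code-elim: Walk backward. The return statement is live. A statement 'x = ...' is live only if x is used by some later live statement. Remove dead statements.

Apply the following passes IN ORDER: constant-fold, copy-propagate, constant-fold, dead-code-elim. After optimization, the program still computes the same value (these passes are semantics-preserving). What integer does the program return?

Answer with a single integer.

Initial IR:
  y = 4
  x = y * 1
  u = y + 2
  a = 0
  b = y - 0
  t = 6 * 0
  return x
After constant-fold (7 stmts):
  y = 4
  x = y
  u = y + 2
  a = 0
  b = y
  t = 0
  return x
After copy-propagate (7 stmts):
  y = 4
  x = 4
  u = 4 + 2
  a = 0
  b = 4
  t = 0
  return 4
After constant-fold (7 stmts):
  y = 4
  x = 4
  u = 6
  a = 0
  b = 4
  t = 0
  return 4
After dead-code-elim (1 stmts):
  return 4
Evaluate:
  y = 4  =>  y = 4
  x = y * 1  =>  x = 4
  u = y + 2  =>  u = 6
  a = 0  =>  a = 0
  b = y - 0  =>  b = 4
  t = 6 * 0  =>  t = 0
  return x = 4

Answer: 4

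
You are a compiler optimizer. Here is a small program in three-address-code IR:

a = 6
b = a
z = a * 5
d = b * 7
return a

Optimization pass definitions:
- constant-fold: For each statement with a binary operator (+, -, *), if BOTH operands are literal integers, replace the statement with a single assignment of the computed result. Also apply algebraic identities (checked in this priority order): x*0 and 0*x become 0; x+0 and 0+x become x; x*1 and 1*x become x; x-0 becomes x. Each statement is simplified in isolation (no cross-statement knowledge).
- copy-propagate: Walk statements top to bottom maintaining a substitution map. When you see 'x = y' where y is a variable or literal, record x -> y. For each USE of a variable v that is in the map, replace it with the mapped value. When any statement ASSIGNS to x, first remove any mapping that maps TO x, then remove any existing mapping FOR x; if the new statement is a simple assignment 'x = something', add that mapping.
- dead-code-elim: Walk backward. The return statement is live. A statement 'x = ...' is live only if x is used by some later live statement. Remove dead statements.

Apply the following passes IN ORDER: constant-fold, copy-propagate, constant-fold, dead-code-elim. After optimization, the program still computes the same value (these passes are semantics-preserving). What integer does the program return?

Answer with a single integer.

Answer: 6

Derivation:
Initial IR:
  a = 6
  b = a
  z = a * 5
  d = b * 7
  return a
After constant-fold (5 stmts):
  a = 6
  b = a
  z = a * 5
  d = b * 7
  return a
After copy-propagate (5 stmts):
  a = 6
  b = 6
  z = 6 * 5
  d = 6 * 7
  return 6
After constant-fold (5 stmts):
  a = 6
  b = 6
  z = 30
  d = 42
  return 6
After dead-code-elim (1 stmts):
  return 6
Evaluate:
  a = 6  =>  a = 6
  b = a  =>  b = 6
  z = a * 5  =>  z = 30
  d = b * 7  =>  d = 42
  return a = 6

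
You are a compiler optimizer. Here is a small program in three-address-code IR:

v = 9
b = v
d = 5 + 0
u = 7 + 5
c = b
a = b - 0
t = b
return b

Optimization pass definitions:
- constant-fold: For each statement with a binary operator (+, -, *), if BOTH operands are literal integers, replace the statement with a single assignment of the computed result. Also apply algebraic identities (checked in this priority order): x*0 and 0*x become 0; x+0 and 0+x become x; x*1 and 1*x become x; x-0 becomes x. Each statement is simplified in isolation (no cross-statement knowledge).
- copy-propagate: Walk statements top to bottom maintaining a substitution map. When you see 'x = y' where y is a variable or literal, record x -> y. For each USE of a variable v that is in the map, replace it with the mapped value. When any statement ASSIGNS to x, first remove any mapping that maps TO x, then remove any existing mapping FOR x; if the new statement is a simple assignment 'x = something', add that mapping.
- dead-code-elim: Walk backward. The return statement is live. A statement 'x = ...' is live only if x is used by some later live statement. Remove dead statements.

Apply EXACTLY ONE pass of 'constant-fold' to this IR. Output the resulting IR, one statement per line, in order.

Answer: v = 9
b = v
d = 5
u = 12
c = b
a = b
t = b
return b

Derivation:
Applying constant-fold statement-by-statement:
  [1] v = 9  (unchanged)
  [2] b = v  (unchanged)
  [3] d = 5 + 0  -> d = 5
  [4] u = 7 + 5  -> u = 12
  [5] c = b  (unchanged)
  [6] a = b - 0  -> a = b
  [7] t = b  (unchanged)
  [8] return b  (unchanged)
Result (8 stmts):
  v = 9
  b = v
  d = 5
  u = 12
  c = b
  a = b
  t = b
  return b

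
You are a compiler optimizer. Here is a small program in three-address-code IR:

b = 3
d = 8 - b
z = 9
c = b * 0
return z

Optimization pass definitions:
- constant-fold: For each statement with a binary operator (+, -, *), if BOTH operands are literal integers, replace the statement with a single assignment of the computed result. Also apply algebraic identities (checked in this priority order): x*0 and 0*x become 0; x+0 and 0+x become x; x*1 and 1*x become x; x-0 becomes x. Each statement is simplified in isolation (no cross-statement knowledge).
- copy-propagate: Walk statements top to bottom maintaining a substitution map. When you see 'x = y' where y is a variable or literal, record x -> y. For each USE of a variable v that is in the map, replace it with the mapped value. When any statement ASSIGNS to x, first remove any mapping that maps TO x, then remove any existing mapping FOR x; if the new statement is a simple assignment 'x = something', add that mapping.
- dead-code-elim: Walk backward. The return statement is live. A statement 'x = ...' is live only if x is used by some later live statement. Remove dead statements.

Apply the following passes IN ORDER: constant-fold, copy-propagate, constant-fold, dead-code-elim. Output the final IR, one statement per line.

Answer: return 9

Derivation:
Initial IR:
  b = 3
  d = 8 - b
  z = 9
  c = b * 0
  return z
After constant-fold (5 stmts):
  b = 3
  d = 8 - b
  z = 9
  c = 0
  return z
After copy-propagate (5 stmts):
  b = 3
  d = 8 - 3
  z = 9
  c = 0
  return 9
After constant-fold (5 stmts):
  b = 3
  d = 5
  z = 9
  c = 0
  return 9
After dead-code-elim (1 stmts):
  return 9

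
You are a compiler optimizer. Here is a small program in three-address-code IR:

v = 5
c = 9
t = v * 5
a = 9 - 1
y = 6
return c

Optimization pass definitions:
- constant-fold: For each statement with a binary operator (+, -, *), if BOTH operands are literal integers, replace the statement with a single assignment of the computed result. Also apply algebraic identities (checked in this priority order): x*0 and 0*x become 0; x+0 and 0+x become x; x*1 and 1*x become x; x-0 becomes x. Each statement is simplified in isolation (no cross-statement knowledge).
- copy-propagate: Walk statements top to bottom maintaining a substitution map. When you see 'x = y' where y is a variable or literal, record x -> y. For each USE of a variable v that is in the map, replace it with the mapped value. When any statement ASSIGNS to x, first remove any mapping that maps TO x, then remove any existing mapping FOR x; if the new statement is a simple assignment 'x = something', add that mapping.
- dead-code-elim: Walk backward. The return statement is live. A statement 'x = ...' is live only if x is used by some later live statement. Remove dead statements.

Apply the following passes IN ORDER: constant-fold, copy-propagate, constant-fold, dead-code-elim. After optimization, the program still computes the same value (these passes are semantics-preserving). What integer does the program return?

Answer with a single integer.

Answer: 9

Derivation:
Initial IR:
  v = 5
  c = 9
  t = v * 5
  a = 9 - 1
  y = 6
  return c
After constant-fold (6 stmts):
  v = 5
  c = 9
  t = v * 5
  a = 8
  y = 6
  return c
After copy-propagate (6 stmts):
  v = 5
  c = 9
  t = 5 * 5
  a = 8
  y = 6
  return 9
After constant-fold (6 stmts):
  v = 5
  c = 9
  t = 25
  a = 8
  y = 6
  return 9
After dead-code-elim (1 stmts):
  return 9
Evaluate:
  v = 5  =>  v = 5
  c = 9  =>  c = 9
  t = v * 5  =>  t = 25
  a = 9 - 1  =>  a = 8
  y = 6  =>  y = 6
  return c = 9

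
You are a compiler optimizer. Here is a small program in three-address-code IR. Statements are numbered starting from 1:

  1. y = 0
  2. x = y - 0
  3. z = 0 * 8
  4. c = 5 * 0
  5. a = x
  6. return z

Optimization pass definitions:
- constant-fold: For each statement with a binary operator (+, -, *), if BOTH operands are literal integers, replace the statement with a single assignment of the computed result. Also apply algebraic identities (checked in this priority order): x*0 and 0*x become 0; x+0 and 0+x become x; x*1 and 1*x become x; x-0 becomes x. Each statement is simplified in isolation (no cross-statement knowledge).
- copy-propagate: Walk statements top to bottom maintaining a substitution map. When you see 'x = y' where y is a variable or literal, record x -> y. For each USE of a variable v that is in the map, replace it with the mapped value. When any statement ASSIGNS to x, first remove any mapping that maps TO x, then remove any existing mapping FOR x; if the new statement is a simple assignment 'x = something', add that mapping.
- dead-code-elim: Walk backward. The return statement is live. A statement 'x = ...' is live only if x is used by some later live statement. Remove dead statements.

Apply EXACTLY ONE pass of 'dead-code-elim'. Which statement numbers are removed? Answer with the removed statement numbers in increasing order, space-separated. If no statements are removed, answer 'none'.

Backward liveness scan:
Stmt 1 'y = 0': DEAD (y not in live set [])
Stmt 2 'x = y - 0': DEAD (x not in live set [])
Stmt 3 'z = 0 * 8': KEEP (z is live); live-in = []
Stmt 4 'c = 5 * 0': DEAD (c not in live set ['z'])
Stmt 5 'a = x': DEAD (a not in live set ['z'])
Stmt 6 'return z': KEEP (return); live-in = ['z']
Removed statement numbers: [1, 2, 4, 5]
Surviving IR:
  z = 0 * 8
  return z

Answer: 1 2 4 5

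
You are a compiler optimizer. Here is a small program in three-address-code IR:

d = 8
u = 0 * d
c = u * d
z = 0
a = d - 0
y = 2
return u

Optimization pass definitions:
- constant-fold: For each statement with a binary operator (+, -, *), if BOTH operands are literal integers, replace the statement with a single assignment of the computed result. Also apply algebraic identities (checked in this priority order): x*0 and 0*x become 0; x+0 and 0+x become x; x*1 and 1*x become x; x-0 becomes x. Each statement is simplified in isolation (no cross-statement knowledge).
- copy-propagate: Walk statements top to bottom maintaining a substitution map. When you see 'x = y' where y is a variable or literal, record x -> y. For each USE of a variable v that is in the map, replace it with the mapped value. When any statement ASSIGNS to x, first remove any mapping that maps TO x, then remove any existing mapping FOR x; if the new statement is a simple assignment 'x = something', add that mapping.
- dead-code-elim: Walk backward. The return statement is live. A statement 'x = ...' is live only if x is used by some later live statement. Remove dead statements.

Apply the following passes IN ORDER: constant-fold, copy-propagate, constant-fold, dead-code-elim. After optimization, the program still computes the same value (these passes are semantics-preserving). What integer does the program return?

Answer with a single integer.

Answer: 0

Derivation:
Initial IR:
  d = 8
  u = 0 * d
  c = u * d
  z = 0
  a = d - 0
  y = 2
  return u
After constant-fold (7 stmts):
  d = 8
  u = 0
  c = u * d
  z = 0
  a = d
  y = 2
  return u
After copy-propagate (7 stmts):
  d = 8
  u = 0
  c = 0 * 8
  z = 0
  a = 8
  y = 2
  return 0
After constant-fold (7 stmts):
  d = 8
  u = 0
  c = 0
  z = 0
  a = 8
  y = 2
  return 0
After dead-code-elim (1 stmts):
  return 0
Evaluate:
  d = 8  =>  d = 8
  u = 0 * d  =>  u = 0
  c = u * d  =>  c = 0
  z = 0  =>  z = 0
  a = d - 0  =>  a = 8
  y = 2  =>  y = 2
  return u = 0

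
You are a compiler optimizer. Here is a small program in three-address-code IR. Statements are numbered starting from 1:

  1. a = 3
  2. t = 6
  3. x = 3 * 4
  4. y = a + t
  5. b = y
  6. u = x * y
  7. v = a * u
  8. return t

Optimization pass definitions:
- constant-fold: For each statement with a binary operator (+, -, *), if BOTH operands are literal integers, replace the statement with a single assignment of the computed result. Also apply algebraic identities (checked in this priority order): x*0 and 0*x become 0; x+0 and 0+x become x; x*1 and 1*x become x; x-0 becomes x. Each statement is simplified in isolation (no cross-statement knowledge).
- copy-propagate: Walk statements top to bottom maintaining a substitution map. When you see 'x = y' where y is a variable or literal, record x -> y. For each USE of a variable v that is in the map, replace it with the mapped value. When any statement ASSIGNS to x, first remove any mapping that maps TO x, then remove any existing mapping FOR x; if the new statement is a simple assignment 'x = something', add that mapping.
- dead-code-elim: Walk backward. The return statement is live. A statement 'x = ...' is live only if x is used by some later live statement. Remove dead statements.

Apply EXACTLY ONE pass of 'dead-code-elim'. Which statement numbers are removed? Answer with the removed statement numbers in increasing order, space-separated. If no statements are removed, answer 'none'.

Answer: 1 3 4 5 6 7

Derivation:
Backward liveness scan:
Stmt 1 'a = 3': DEAD (a not in live set [])
Stmt 2 't = 6': KEEP (t is live); live-in = []
Stmt 3 'x = 3 * 4': DEAD (x not in live set ['t'])
Stmt 4 'y = a + t': DEAD (y not in live set ['t'])
Stmt 5 'b = y': DEAD (b not in live set ['t'])
Stmt 6 'u = x * y': DEAD (u not in live set ['t'])
Stmt 7 'v = a * u': DEAD (v not in live set ['t'])
Stmt 8 'return t': KEEP (return); live-in = ['t']
Removed statement numbers: [1, 3, 4, 5, 6, 7]
Surviving IR:
  t = 6
  return t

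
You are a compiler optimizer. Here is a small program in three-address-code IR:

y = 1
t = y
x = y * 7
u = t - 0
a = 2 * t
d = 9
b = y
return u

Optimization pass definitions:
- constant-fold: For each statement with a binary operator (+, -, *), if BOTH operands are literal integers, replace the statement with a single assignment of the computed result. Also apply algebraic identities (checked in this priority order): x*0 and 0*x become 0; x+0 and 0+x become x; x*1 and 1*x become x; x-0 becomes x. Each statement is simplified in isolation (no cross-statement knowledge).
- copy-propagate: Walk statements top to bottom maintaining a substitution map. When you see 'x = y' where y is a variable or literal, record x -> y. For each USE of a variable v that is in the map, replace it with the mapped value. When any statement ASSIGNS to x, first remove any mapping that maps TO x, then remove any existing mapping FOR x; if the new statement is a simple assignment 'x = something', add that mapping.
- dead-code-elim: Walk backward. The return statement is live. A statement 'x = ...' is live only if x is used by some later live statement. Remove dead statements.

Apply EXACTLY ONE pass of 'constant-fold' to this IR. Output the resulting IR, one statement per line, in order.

Answer: y = 1
t = y
x = y * 7
u = t
a = 2 * t
d = 9
b = y
return u

Derivation:
Applying constant-fold statement-by-statement:
  [1] y = 1  (unchanged)
  [2] t = y  (unchanged)
  [3] x = y * 7  (unchanged)
  [4] u = t - 0  -> u = t
  [5] a = 2 * t  (unchanged)
  [6] d = 9  (unchanged)
  [7] b = y  (unchanged)
  [8] return u  (unchanged)
Result (8 stmts):
  y = 1
  t = y
  x = y * 7
  u = t
  a = 2 * t
  d = 9
  b = y
  return u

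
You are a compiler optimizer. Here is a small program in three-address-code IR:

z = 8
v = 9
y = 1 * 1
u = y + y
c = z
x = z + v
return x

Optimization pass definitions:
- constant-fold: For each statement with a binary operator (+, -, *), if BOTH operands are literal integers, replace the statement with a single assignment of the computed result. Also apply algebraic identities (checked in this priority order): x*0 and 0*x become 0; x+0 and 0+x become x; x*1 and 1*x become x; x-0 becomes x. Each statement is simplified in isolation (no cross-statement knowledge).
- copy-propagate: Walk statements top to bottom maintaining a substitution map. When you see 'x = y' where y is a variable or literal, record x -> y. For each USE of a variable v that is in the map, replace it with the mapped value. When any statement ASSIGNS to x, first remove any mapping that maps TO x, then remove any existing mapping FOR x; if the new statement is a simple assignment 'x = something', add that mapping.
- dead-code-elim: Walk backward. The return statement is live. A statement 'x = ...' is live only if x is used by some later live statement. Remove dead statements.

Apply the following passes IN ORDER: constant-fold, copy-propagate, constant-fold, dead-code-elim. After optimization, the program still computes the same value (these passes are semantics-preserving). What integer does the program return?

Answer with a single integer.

Initial IR:
  z = 8
  v = 9
  y = 1 * 1
  u = y + y
  c = z
  x = z + v
  return x
After constant-fold (7 stmts):
  z = 8
  v = 9
  y = 1
  u = y + y
  c = z
  x = z + v
  return x
After copy-propagate (7 stmts):
  z = 8
  v = 9
  y = 1
  u = 1 + 1
  c = 8
  x = 8 + 9
  return x
After constant-fold (7 stmts):
  z = 8
  v = 9
  y = 1
  u = 2
  c = 8
  x = 17
  return x
After dead-code-elim (2 stmts):
  x = 17
  return x
Evaluate:
  z = 8  =>  z = 8
  v = 9  =>  v = 9
  y = 1 * 1  =>  y = 1
  u = y + y  =>  u = 2
  c = z  =>  c = 8
  x = z + v  =>  x = 17
  return x = 17

Answer: 17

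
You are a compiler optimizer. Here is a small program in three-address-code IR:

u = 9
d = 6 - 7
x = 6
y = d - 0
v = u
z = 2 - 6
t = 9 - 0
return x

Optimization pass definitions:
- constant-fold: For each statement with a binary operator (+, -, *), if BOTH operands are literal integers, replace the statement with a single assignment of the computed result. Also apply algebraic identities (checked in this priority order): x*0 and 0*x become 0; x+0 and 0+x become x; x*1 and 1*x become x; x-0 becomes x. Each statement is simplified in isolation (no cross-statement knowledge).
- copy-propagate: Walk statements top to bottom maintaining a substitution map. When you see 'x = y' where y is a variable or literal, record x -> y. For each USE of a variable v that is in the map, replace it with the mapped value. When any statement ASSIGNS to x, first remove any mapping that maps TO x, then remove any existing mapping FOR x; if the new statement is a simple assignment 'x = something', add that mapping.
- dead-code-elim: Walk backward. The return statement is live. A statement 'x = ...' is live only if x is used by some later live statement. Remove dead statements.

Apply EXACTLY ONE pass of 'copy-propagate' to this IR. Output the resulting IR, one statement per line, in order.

Answer: u = 9
d = 6 - 7
x = 6
y = d - 0
v = 9
z = 2 - 6
t = 9 - 0
return 6

Derivation:
Applying copy-propagate statement-by-statement:
  [1] u = 9  (unchanged)
  [2] d = 6 - 7  (unchanged)
  [3] x = 6  (unchanged)
  [4] y = d - 0  (unchanged)
  [5] v = u  -> v = 9
  [6] z = 2 - 6  (unchanged)
  [7] t = 9 - 0  (unchanged)
  [8] return x  -> return 6
Result (8 stmts):
  u = 9
  d = 6 - 7
  x = 6
  y = d - 0
  v = 9
  z = 2 - 6
  t = 9 - 0
  return 6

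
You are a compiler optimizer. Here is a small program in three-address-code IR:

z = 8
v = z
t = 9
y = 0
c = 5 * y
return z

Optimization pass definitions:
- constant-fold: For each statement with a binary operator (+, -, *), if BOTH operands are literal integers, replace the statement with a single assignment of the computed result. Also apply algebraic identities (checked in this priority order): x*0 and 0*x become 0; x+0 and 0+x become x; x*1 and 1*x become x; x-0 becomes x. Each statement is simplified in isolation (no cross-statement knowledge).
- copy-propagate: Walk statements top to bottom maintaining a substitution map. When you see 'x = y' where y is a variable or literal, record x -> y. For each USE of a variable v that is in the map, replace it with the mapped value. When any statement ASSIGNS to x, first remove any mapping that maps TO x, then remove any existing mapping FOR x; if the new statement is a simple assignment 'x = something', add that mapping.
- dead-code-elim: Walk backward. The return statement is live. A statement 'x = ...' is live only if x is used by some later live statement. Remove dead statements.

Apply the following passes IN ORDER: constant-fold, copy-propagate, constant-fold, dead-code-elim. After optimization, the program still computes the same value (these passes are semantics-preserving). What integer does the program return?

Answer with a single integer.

Answer: 8

Derivation:
Initial IR:
  z = 8
  v = z
  t = 9
  y = 0
  c = 5 * y
  return z
After constant-fold (6 stmts):
  z = 8
  v = z
  t = 9
  y = 0
  c = 5 * y
  return z
After copy-propagate (6 stmts):
  z = 8
  v = 8
  t = 9
  y = 0
  c = 5 * 0
  return 8
After constant-fold (6 stmts):
  z = 8
  v = 8
  t = 9
  y = 0
  c = 0
  return 8
After dead-code-elim (1 stmts):
  return 8
Evaluate:
  z = 8  =>  z = 8
  v = z  =>  v = 8
  t = 9  =>  t = 9
  y = 0  =>  y = 0
  c = 5 * y  =>  c = 0
  return z = 8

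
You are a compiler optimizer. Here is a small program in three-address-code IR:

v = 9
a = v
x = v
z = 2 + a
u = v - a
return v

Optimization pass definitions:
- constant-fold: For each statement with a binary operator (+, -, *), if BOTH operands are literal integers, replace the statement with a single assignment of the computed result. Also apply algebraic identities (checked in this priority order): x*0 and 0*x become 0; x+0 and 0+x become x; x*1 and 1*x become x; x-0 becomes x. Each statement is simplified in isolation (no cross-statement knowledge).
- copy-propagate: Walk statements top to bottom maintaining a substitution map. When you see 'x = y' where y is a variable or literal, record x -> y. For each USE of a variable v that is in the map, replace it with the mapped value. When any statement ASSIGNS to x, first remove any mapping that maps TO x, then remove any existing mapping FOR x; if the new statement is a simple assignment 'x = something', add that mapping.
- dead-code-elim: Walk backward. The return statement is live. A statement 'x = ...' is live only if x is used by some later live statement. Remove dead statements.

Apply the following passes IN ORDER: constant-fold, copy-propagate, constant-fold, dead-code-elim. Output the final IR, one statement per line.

Initial IR:
  v = 9
  a = v
  x = v
  z = 2 + a
  u = v - a
  return v
After constant-fold (6 stmts):
  v = 9
  a = v
  x = v
  z = 2 + a
  u = v - a
  return v
After copy-propagate (6 stmts):
  v = 9
  a = 9
  x = 9
  z = 2 + 9
  u = 9 - 9
  return 9
After constant-fold (6 stmts):
  v = 9
  a = 9
  x = 9
  z = 11
  u = 0
  return 9
After dead-code-elim (1 stmts):
  return 9

Answer: return 9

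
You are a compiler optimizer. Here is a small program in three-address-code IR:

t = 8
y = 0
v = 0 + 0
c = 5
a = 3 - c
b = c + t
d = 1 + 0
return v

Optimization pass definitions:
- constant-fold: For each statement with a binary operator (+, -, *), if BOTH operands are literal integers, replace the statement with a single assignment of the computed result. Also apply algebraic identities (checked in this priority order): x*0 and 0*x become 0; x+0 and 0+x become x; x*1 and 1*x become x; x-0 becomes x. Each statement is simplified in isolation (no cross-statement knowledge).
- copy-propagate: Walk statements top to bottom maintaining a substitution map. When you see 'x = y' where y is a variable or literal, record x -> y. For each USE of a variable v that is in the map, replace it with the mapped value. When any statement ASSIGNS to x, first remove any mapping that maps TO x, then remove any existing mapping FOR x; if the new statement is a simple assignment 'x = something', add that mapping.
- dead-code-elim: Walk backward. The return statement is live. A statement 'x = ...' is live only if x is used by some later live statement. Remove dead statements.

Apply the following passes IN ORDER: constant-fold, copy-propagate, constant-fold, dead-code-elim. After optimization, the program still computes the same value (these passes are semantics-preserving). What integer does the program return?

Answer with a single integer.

Answer: 0

Derivation:
Initial IR:
  t = 8
  y = 0
  v = 0 + 0
  c = 5
  a = 3 - c
  b = c + t
  d = 1 + 0
  return v
After constant-fold (8 stmts):
  t = 8
  y = 0
  v = 0
  c = 5
  a = 3 - c
  b = c + t
  d = 1
  return v
After copy-propagate (8 stmts):
  t = 8
  y = 0
  v = 0
  c = 5
  a = 3 - 5
  b = 5 + 8
  d = 1
  return 0
After constant-fold (8 stmts):
  t = 8
  y = 0
  v = 0
  c = 5
  a = -2
  b = 13
  d = 1
  return 0
After dead-code-elim (1 stmts):
  return 0
Evaluate:
  t = 8  =>  t = 8
  y = 0  =>  y = 0
  v = 0 + 0  =>  v = 0
  c = 5  =>  c = 5
  a = 3 - c  =>  a = -2
  b = c + t  =>  b = 13
  d = 1 + 0  =>  d = 1
  return v = 0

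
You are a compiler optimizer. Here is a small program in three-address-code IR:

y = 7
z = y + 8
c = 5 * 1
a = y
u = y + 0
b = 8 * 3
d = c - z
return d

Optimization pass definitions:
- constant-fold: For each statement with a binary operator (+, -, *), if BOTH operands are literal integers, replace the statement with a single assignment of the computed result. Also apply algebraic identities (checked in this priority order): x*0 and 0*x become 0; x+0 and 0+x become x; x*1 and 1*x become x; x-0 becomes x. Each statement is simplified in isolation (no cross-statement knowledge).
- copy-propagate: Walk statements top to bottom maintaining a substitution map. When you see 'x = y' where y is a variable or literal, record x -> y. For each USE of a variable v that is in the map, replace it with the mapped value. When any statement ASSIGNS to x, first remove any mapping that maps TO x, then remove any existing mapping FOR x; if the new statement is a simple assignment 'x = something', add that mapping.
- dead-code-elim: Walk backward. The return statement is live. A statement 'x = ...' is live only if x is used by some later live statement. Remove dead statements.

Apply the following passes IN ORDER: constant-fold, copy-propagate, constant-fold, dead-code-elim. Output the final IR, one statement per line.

Answer: z = 15
d = 5 - z
return d

Derivation:
Initial IR:
  y = 7
  z = y + 8
  c = 5 * 1
  a = y
  u = y + 0
  b = 8 * 3
  d = c - z
  return d
After constant-fold (8 stmts):
  y = 7
  z = y + 8
  c = 5
  a = y
  u = y
  b = 24
  d = c - z
  return d
After copy-propagate (8 stmts):
  y = 7
  z = 7 + 8
  c = 5
  a = 7
  u = 7
  b = 24
  d = 5 - z
  return d
After constant-fold (8 stmts):
  y = 7
  z = 15
  c = 5
  a = 7
  u = 7
  b = 24
  d = 5 - z
  return d
After dead-code-elim (3 stmts):
  z = 15
  d = 5 - z
  return d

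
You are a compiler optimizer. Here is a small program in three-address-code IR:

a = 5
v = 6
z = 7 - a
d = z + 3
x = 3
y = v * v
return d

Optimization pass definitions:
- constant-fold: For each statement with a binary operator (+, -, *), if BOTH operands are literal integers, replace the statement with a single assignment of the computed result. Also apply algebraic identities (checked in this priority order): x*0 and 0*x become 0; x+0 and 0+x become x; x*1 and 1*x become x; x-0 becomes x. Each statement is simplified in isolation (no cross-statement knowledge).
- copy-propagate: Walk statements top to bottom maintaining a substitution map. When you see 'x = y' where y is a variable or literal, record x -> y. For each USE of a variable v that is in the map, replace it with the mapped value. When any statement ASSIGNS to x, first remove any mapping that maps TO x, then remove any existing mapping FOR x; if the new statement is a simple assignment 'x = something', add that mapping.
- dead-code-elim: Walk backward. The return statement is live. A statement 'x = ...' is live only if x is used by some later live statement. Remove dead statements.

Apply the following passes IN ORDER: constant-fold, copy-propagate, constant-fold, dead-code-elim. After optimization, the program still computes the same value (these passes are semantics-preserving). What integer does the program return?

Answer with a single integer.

Initial IR:
  a = 5
  v = 6
  z = 7 - a
  d = z + 3
  x = 3
  y = v * v
  return d
After constant-fold (7 stmts):
  a = 5
  v = 6
  z = 7 - a
  d = z + 3
  x = 3
  y = v * v
  return d
After copy-propagate (7 stmts):
  a = 5
  v = 6
  z = 7 - 5
  d = z + 3
  x = 3
  y = 6 * 6
  return d
After constant-fold (7 stmts):
  a = 5
  v = 6
  z = 2
  d = z + 3
  x = 3
  y = 36
  return d
After dead-code-elim (3 stmts):
  z = 2
  d = z + 3
  return d
Evaluate:
  a = 5  =>  a = 5
  v = 6  =>  v = 6
  z = 7 - a  =>  z = 2
  d = z + 3  =>  d = 5
  x = 3  =>  x = 3
  y = v * v  =>  y = 36
  return d = 5

Answer: 5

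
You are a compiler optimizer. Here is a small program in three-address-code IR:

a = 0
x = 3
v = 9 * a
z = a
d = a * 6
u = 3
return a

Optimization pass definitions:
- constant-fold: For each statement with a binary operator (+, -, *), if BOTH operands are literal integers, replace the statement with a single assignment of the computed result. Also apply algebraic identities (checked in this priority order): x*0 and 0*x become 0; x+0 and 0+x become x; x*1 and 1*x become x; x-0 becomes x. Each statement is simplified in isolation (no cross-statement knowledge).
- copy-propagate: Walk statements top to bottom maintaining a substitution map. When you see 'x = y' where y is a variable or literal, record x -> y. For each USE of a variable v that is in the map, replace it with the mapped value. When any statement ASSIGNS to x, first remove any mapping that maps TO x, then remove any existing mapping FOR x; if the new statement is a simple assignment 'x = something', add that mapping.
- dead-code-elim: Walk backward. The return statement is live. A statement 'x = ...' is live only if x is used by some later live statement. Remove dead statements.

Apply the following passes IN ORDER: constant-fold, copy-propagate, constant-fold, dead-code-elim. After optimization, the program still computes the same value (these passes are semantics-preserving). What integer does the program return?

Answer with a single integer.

Initial IR:
  a = 0
  x = 3
  v = 9 * a
  z = a
  d = a * 6
  u = 3
  return a
After constant-fold (7 stmts):
  a = 0
  x = 3
  v = 9 * a
  z = a
  d = a * 6
  u = 3
  return a
After copy-propagate (7 stmts):
  a = 0
  x = 3
  v = 9 * 0
  z = 0
  d = 0 * 6
  u = 3
  return 0
After constant-fold (7 stmts):
  a = 0
  x = 3
  v = 0
  z = 0
  d = 0
  u = 3
  return 0
After dead-code-elim (1 stmts):
  return 0
Evaluate:
  a = 0  =>  a = 0
  x = 3  =>  x = 3
  v = 9 * a  =>  v = 0
  z = a  =>  z = 0
  d = a * 6  =>  d = 0
  u = 3  =>  u = 3
  return a = 0

Answer: 0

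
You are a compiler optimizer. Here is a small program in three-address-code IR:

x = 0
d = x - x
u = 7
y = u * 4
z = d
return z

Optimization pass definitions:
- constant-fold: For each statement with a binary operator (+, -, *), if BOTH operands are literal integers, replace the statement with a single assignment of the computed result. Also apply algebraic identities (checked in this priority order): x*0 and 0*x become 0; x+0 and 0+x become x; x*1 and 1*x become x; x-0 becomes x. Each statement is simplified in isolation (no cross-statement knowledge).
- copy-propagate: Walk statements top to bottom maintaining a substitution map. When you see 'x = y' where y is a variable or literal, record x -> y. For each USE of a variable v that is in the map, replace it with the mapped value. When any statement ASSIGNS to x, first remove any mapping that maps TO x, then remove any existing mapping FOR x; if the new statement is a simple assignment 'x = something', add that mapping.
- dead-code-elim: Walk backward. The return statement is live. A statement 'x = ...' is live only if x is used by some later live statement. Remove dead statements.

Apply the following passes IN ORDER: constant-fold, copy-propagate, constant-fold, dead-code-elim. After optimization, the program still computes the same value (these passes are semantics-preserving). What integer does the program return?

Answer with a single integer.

Initial IR:
  x = 0
  d = x - x
  u = 7
  y = u * 4
  z = d
  return z
After constant-fold (6 stmts):
  x = 0
  d = x - x
  u = 7
  y = u * 4
  z = d
  return z
After copy-propagate (6 stmts):
  x = 0
  d = 0 - 0
  u = 7
  y = 7 * 4
  z = d
  return d
After constant-fold (6 stmts):
  x = 0
  d = 0
  u = 7
  y = 28
  z = d
  return d
After dead-code-elim (2 stmts):
  d = 0
  return d
Evaluate:
  x = 0  =>  x = 0
  d = x - x  =>  d = 0
  u = 7  =>  u = 7
  y = u * 4  =>  y = 28
  z = d  =>  z = 0
  return z = 0

Answer: 0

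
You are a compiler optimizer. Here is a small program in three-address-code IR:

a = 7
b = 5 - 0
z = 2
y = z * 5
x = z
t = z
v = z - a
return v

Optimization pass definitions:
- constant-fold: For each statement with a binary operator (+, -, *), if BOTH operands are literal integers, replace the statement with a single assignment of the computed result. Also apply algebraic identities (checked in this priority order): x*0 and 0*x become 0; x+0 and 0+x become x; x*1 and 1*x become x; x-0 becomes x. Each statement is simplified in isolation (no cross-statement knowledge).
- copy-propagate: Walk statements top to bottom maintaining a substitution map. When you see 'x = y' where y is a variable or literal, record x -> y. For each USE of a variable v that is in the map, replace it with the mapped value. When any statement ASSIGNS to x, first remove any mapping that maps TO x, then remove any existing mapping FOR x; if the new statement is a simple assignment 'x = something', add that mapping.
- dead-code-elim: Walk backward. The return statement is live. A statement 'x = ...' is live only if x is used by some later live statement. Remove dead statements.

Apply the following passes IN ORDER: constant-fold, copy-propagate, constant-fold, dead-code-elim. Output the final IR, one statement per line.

Initial IR:
  a = 7
  b = 5 - 0
  z = 2
  y = z * 5
  x = z
  t = z
  v = z - a
  return v
After constant-fold (8 stmts):
  a = 7
  b = 5
  z = 2
  y = z * 5
  x = z
  t = z
  v = z - a
  return v
After copy-propagate (8 stmts):
  a = 7
  b = 5
  z = 2
  y = 2 * 5
  x = 2
  t = 2
  v = 2 - 7
  return v
After constant-fold (8 stmts):
  a = 7
  b = 5
  z = 2
  y = 10
  x = 2
  t = 2
  v = -5
  return v
After dead-code-elim (2 stmts):
  v = -5
  return v

Answer: v = -5
return v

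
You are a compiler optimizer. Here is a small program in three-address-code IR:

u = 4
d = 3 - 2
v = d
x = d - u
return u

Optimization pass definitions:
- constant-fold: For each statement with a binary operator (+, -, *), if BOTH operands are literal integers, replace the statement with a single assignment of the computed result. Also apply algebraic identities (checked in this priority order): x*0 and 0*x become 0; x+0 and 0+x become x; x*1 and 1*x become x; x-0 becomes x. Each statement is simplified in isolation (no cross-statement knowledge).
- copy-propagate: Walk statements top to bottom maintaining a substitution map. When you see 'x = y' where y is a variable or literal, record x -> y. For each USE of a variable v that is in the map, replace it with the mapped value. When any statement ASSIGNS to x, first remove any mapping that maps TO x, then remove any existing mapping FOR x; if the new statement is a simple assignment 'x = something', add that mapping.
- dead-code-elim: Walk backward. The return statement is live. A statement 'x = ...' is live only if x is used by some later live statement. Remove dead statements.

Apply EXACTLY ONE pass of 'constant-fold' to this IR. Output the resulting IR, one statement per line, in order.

Answer: u = 4
d = 1
v = d
x = d - u
return u

Derivation:
Applying constant-fold statement-by-statement:
  [1] u = 4  (unchanged)
  [2] d = 3 - 2  -> d = 1
  [3] v = d  (unchanged)
  [4] x = d - u  (unchanged)
  [5] return u  (unchanged)
Result (5 stmts):
  u = 4
  d = 1
  v = d
  x = d - u
  return u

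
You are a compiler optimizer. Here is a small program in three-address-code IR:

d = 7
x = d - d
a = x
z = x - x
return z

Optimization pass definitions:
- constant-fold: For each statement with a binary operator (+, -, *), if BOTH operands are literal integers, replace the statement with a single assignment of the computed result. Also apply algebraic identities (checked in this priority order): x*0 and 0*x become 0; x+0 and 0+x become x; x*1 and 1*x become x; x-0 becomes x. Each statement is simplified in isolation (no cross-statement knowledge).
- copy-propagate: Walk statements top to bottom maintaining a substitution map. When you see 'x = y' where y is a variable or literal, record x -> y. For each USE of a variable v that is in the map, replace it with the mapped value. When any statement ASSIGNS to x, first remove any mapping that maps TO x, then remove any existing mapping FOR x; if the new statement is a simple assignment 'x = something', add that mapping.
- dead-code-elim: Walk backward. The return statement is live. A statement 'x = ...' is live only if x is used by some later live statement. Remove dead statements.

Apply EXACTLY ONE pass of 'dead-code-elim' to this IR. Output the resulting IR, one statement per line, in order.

Answer: d = 7
x = d - d
z = x - x
return z

Derivation:
Applying dead-code-elim statement-by-statement:
  [5] return z  -> KEEP (return); live=['z']
  [4] z = x - x  -> KEEP; live=['x']
  [3] a = x  -> DEAD (a not live)
  [2] x = d - d  -> KEEP; live=['d']
  [1] d = 7  -> KEEP; live=[]
Result (4 stmts):
  d = 7
  x = d - d
  z = x - x
  return z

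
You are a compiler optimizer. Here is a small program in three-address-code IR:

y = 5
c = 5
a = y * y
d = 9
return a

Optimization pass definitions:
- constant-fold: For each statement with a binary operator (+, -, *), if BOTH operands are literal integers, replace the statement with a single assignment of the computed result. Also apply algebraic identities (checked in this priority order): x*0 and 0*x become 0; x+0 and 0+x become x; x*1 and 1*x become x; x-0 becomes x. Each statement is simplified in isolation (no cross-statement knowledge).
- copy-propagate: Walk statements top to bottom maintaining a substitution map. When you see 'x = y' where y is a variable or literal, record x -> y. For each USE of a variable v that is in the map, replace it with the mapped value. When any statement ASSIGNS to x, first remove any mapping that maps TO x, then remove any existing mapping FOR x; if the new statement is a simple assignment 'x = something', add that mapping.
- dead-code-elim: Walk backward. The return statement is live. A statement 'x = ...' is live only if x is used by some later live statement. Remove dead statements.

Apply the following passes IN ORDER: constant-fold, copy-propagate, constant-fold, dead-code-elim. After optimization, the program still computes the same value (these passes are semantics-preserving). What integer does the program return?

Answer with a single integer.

Answer: 25

Derivation:
Initial IR:
  y = 5
  c = 5
  a = y * y
  d = 9
  return a
After constant-fold (5 stmts):
  y = 5
  c = 5
  a = y * y
  d = 9
  return a
After copy-propagate (5 stmts):
  y = 5
  c = 5
  a = 5 * 5
  d = 9
  return a
After constant-fold (5 stmts):
  y = 5
  c = 5
  a = 25
  d = 9
  return a
After dead-code-elim (2 stmts):
  a = 25
  return a
Evaluate:
  y = 5  =>  y = 5
  c = 5  =>  c = 5
  a = y * y  =>  a = 25
  d = 9  =>  d = 9
  return a = 25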